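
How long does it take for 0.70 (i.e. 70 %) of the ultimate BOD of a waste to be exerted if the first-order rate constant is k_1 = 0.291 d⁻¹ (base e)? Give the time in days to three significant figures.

t ≈ 4.14 d

y/L₀ = 1 − e^(−k_1 t) = 0.70 ⇒ e^(−k_1 t) = 0.300
t = −ln(0.300) / 0.291 = 1.204 / 0.291 = 4.137 d.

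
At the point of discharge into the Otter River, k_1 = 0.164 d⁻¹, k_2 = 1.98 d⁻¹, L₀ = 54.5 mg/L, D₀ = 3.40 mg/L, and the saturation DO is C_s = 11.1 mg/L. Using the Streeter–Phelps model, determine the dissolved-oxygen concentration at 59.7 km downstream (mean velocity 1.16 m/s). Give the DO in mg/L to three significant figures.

DO ≈ 7.10 mg/L

Travel time t = x/v = 59.7 km / (1.16 m/s) = 59700 m / 1.16 m/s = 51470 s = 0.5957 d.
k_1 L₀/(k_2−k_1) = 0.164×54.5/(1.98−0.164) = 8.938/1.816 = 4.922 mg/L.
e^(−k_1 t) = e^(−0.164×0.5957) = 0.9069; e^(−k_2 t) = e^(−1.98×0.5957) = 0.3075.
D = 4.922 × (0.9069 − 0.3075) + 3.40 × 0.3075 = 2.950 + 1.045 = 3.996 mg/L.
DO = C_s − D = 11.1 − 3.996 = 7.104 mg/L.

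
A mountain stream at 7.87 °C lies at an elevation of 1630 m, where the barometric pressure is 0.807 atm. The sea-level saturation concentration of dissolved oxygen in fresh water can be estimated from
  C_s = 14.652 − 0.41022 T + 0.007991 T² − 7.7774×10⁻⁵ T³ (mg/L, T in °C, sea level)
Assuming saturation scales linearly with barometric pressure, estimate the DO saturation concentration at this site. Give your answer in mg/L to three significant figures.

At sea level: C_s = 14.652 − 0.41022×7.87 + 0.007991×7.87² − 7.7774×10⁻⁵×7.87³ = 11.88 mg/L.
Pressure correction: C_s' = 11.88 × 0.807 = 9.588 mg/L.

C_s ≈ 9.59 mg/L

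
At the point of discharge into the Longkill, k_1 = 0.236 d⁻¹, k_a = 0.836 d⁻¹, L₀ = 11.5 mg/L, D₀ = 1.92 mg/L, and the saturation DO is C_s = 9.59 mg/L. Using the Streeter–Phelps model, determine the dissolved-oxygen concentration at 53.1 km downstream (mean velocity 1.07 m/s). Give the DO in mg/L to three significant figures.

Travel time t = x/v = 53.1 km / (1.07 m/s) = 53100 m / 1.07 m/s = 49630 s = 0.5744 d.
k_1 L₀/(k_a−k_1) = 0.236×11.5/(0.836−0.236) = 2.714/0.6000 = 4.523 mg/L.
e^(−k_1 t) = e^(−0.236×0.5744) = 0.8732; e^(−k_a t) = e^(−0.836×0.5744) = 0.6187.
D = 4.523 × (0.8732 − 0.6187) + 1.92 × 0.6187 = 1.151 + 1.188 = 2.339 mg/L.
DO = C_s − D = 9.59 − 2.339 = 7.251 mg/L.

DO ≈ 7.25 mg/L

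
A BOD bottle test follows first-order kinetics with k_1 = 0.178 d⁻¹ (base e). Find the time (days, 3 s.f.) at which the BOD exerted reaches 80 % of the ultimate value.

t ≈ 9.04 d

y/L₀ = 1 − e^(−k_1 t) = 0.80 ⇒ e^(−k_1 t) = 0.200
t = −ln(0.200) / 0.178 = 1.609 / 0.178 = 9.042 d.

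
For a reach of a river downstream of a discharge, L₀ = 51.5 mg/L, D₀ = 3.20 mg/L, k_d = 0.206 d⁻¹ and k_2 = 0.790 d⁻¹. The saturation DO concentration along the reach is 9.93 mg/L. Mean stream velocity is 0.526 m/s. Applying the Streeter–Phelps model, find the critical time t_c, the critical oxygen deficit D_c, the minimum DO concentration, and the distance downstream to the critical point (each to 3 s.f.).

t_c ≈ 1.97 d; D_c ≈ 8.95 mg/L; min DO ≈ 0.980 mg/L; x_c ≈ 89.5 km

At the critical point dD/dt = 0, so k_d L₀ e^(−k_d t) = k_2 D. Substituting D(t) from the Streeter–Phelps equation and solving for t gives
t_c = ln[(k_2/k_d)(1 − D₀(k_2−k_d)/(k_d L₀))] / (k_2−k_d).
Here k_2−k_d = 0.5840 d⁻¹ and 1 − D₀(k_2−k_d)/(k_d L₀) = 1 − 3.20×0.5840/(0.206×51.5) = 0.8238, so
t_c = ln(3.835 × 0.8238) / 0.5840 = 1.150 / 0.5840 = 1.970 d.
D_c = (k_d/k_2) L₀ e^(−k_d t_c) = (0.206/0.790) × 51.5 × e^(−0.206×1.970) = 0.2608 × 51.5 × 0.6665 = 8.950 mg/L.
Minimum DO = C_s − D_c = 9.93 − 8.950 = 0.9801 mg/L.
x_c = v t_c = 0.526 m/s × 1.970 d × 86400 s/d = 89520 m ≈ 89.5 km.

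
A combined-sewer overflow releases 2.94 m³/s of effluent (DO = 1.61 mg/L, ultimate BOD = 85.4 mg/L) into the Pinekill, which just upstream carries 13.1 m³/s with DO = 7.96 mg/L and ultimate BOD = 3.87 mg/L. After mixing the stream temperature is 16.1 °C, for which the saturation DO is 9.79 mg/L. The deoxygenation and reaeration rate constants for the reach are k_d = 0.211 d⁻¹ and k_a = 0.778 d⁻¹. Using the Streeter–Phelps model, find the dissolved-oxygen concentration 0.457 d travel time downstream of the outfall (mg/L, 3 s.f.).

Mixed DO = (13.1×7.96 + 2.94×1.61)/(13.1+2.94) = 109.0/16.04 = 6.796 mg/L.
Mixed L₀ = (13.1×3.87 + 2.94×85.4)/(16.04) = 301.8/16.04 = 18.81 mg/L.
Initial deficit D₀ = C_s − DO₀ = 9.79 − 6.796 = 2.994 mg/L.
D(0.457) = [0.211×18.81/(0.778−0.211)](e^(−0.211×0.457) − e^(−0.778×0.457)) + 2.994 e^(−0.778×0.457)
= 7.001 × (0.9081 − 0.7008) + 2.994 × 0.7008 = 3.549 mg/L.
DO = 9.79 − 3.549 = 6.241 mg/L.

DO ≈ 6.24 mg/L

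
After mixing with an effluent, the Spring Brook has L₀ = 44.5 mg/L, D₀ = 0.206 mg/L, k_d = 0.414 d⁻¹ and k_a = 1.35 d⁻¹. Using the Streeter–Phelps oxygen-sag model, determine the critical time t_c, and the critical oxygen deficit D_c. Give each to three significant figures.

With k_a/k_d = 3.261 and 1 − D₀(k_a−k_d)/(k_d L₀) = 0.9895,
t_c = ln(3.261 × 0.9895) / (1.35 − 0.414) = ln(3.227) / 0.9360 = 1.171/0.9360 = 1.252 d.
L(t_c) = L₀ e^(−k_d t_c) = 44.5 × 0.5956 = 26.51 mg/L, and at the critical point k_a D_c = k_d L, so D_c = (0.414/1.35) × 26.51 = 8.128 mg/L.

t_c ≈ 1.25 d; D_c ≈ 8.13 mg/L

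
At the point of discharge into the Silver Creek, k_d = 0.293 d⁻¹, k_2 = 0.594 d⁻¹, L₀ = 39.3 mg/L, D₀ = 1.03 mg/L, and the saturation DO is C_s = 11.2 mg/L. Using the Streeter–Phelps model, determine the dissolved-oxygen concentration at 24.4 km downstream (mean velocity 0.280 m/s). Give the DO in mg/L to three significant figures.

DO ≈ 3.18 mg/L

Travel time t = x/v = 24.4 km / (0.280 m/s) = 24400 m / 0.280 m/s = 87140 s = 1.009 d.
k_d L₀/(k_2−k_d) = 0.293×39.3/(0.594−0.293) = 11.51/0.3010 = 38.26 mg/L.
e^(−k_d t) = e^(−0.293×1.009) = 0.7441; e^(−k_2 t) = e^(−0.594×1.009) = 0.5493.
D = 38.26 × (0.7441 − 0.5493) + 1.03 × 0.5493 = 7.454 + 0.5658 = 8.020 mg/L.
DO = C_s − D = 11.2 − 8.020 = 3.180 mg/L.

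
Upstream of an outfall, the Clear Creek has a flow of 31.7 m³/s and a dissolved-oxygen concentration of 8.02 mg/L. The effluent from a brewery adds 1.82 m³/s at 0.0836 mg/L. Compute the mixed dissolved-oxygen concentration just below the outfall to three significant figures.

7.59 mg/L

Flow-weighted mixing: C = (Q_r C_r + Q_w C_w)/(Q_r + Q_w)
= (31.7×8.02 + 1.82×0.0836)/(31.7 + 1.82) = 254.4/33.52 = 7.589 mg/L.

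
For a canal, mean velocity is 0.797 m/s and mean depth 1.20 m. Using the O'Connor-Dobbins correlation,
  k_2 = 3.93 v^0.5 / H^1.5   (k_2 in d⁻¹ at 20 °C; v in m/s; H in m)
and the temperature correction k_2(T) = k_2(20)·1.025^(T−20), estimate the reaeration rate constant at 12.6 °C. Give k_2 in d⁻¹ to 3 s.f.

k_2 ≈ 2.22 d⁻¹

k_2(20) = 3.93 × 0.797^0.5 / 1.20^1.5 = 3.93 × 0.8927 / 1.315 = 2.669 d⁻¹.
k_2(12.6) = 2.669 × 1.025^(12.6−20) = 2.669 × 0.8330 = 2.223 d⁻¹.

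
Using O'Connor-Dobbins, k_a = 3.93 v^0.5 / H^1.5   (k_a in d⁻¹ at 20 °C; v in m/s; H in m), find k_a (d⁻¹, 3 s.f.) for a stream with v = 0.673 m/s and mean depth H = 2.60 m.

k_a ≈ 0.769 d⁻¹

k_a = 3.93 × 0.673^0.5 / 2.60^1.5 = 3.93 × 0.8204 / 4.192 = 0.7690 d⁻¹.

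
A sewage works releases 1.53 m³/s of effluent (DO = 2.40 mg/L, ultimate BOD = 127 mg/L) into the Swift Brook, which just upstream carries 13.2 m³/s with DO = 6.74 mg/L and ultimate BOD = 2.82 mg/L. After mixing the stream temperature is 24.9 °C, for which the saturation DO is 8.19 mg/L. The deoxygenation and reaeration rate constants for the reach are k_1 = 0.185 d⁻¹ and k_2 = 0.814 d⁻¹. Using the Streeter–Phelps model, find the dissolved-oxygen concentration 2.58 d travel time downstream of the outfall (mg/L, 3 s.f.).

DO ≈ 5.65 mg/L

Mixed DO = (13.2×6.74 + 1.53×2.40)/(13.2+1.53) = 92.64/14.73 = 6.289 mg/L.
Mixed L₀ = (13.2×2.82 + 1.53×127)/(14.73) = 231.5/14.73 = 15.72 mg/L.
Initial deficit D₀ = C_s − DO₀ = 8.19 − 6.289 = 1.901 mg/L.
D(2.58) = [0.185×15.72/(0.814−0.185)](e^(−0.185×2.58) − e^(−0.814×2.58)) + 1.901 e^(−0.814×2.58)
= 4.623 × (0.6205 − 0.1224) + 1.901 × 0.1224 = 2.535 mg/L.
DO = 8.19 − 2.535 = 5.655 mg/L.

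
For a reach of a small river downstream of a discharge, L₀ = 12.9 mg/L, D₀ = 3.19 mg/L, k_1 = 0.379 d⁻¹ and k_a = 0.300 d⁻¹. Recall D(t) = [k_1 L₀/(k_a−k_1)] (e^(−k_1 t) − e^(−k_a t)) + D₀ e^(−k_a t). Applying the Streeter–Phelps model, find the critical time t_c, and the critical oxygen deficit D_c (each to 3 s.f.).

At the critical point dD/dt = 0, so k_1 L₀ e^(−k_1 t) = k_a D. Substituting D(t) from the Streeter–Phelps equation and solving for t gives
t_c = ln[(k_a/k_1)(1 − D₀(k_a−k_1)/(k_1 L₀))] / (k_a−k_1).
Here k_a−k_1 = -0.07900 d⁻¹ and 1 − D₀(k_a−k_1)/(k_1 L₀) = 1 − 3.19×-0.07900/(0.379×12.9) = 1.052, so
t_c = ln(0.7916 × 1.052) / -0.07900 = -0.1835 / -0.07900 = 2.323 d.
L(t_c) = L₀ e^(−k_1 t_c) = 12.9 × 0.4147 = 5.349 mg/L, and at the critical point k_a D_c = k_1 L, so D_c = (0.379/0.300) × 5.349 = 6.758 mg/L.

t_c ≈ 2.32 d; D_c ≈ 6.76 mg/L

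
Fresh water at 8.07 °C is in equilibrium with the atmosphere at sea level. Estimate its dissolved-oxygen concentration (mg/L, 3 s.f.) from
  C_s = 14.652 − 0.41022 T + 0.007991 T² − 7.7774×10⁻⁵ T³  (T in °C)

C_s ≈ 11.8 mg/L

C_s = 14.652 − 0.41022×8.07 + 0.007991×8.07² − 7.7774×10⁻⁵×8.07³ = 11.82 mg/L.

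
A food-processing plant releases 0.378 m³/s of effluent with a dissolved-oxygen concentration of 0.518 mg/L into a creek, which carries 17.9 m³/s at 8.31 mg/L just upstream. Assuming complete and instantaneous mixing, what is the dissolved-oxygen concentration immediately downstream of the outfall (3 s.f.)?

8.15 mg/L

Flow-weighted mixing: C = (Q_r C_r + Q_w C_w)/(Q_r + Q_w)
= (17.9×8.31 + 0.378×0.518)/(17.9 + 0.378) = 148.9/18.28 = 8.149 mg/L.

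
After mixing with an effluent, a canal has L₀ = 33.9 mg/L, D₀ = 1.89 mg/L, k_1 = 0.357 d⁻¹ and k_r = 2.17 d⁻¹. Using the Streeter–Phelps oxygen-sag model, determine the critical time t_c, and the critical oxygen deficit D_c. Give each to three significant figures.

With k_r/k_1 = 6.078 and 1 − D₀(k_r−k_1)/(k_1 L₀) = 0.7169,
t_c = ln(6.078 × 0.7169) / (2.17 − 0.357) = ln(4.357) / 1.813 = 1.472/1.813 = 0.8118 d.
D_c = (k_1/k_r) L₀ e^(−k_1 t_c) = (0.357/2.17) × 33.9 × e^(−0.357×0.8118) = 0.1645 × 33.9 × 0.7484 = 4.174 mg/L.

t_c ≈ 0.812 d; D_c ≈ 4.17 mg/L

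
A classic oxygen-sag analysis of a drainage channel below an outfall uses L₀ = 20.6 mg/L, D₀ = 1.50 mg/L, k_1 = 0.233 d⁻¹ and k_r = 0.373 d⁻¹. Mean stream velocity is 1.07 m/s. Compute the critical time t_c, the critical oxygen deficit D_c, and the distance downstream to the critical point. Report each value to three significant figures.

t_c ≈ 3.04 d; D_c ≈ 6.34 mg/L; x_c ≈ 281 km

At the critical point dD/dt = 0, so k_1 L₀ e^(−k_1 t) = k_r D. Substituting D(t) from the Streeter–Phelps equation and solving for t gives
t_c = ln[(k_r/k_1)(1 − D₀(k_r−k_1)/(k_1 L₀))] / (k_r−k_1).
Here k_r−k_1 = 0.1400 d⁻¹ and 1 − D₀(k_r−k_1)/(k_1 L₀) = 1 − 1.50×0.1400/(0.233×20.6) = 0.9562, so
t_c = ln(1.601 × 0.9562) / 0.1400 = 0.4258 / 0.1400 = 3.041 d.
L(t_c) = L₀ e^(−k_1 t_c) = 20.6 × 0.4923 = 10.14 mg/L, and at the critical point k_r D_c = k_1 L, so D_c = (0.233/0.373) × 10.14 = 6.335 mg/L.
x_c = v t_c = 1.07 m/s × 3.041 d × 86400 s/d = 281200 m ≈ 281 km.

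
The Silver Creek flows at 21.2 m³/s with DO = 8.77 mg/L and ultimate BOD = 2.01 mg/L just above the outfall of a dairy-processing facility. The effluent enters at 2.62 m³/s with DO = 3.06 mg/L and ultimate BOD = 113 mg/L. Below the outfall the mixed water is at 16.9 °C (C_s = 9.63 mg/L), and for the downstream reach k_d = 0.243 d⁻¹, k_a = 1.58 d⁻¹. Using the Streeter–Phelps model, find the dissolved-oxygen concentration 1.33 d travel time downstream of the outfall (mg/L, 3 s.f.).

DO ≈ 7.89 mg/L

Mixed DO = (21.2×8.77 + 2.62×3.06)/(21.2+2.62) = 193.9/23.82 = 8.142 mg/L.
Mixed L₀ = (21.2×2.01 + 2.62×113)/(23.82) = 338.7/23.82 = 14.22 mg/L.
Initial deficit D₀ = C_s − DO₀ = 9.63 − 8.142 = 1.488 mg/L.
D(1.33) = [0.243×14.22/(1.58−0.243)](e^(−0.243×1.33) − e^(−1.58×1.33)) + 1.488 e^(−1.58×1.33)
= 2.584 × (0.7238 − 0.1223) + 1.488 × 0.1223 = 1.736 mg/L.
DO = 9.63 − 1.736 = 7.894 mg/L.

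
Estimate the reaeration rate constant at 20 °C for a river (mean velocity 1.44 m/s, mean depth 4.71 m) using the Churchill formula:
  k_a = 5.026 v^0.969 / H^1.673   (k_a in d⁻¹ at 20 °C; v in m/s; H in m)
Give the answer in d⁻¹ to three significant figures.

k_a = 5.026 × 1.44^0.969 / 4.71^1.673 = 5.026 × 1.424 / 13.36 = 0.5354 d⁻¹.

k_a ≈ 0.535 d⁻¹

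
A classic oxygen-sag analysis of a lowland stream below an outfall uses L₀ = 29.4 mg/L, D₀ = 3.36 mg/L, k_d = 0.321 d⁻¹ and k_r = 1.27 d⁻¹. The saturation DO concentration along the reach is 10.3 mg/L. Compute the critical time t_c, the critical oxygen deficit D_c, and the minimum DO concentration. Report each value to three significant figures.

t_c ≈ 1.01 d; D_c ≈ 5.37 mg/L; min DO ≈ 4.93 mg/L

At the critical point dD/dt = 0, so k_d L₀ e^(−k_d t) = k_r D. Substituting D(t) from the Streeter–Phelps equation and solving for t gives
t_c = ln[(k_r/k_d)(1 − D₀(k_r−k_d)/(k_d L₀))] / (k_r−k_d).
Here k_r−k_d = 0.9490 d⁻¹ and 1 − D₀(k_r−k_d)/(k_d L₀) = 1 − 3.36×0.9490/(0.321×29.4) = 0.6621, so
t_c = ln(3.956 × 0.6621) / 0.9490 = 0.9630 / 0.9490 = 1.015 d.
D_c = (k_d/k_r) L₀ e^(−k_d t_c) = (0.321/1.27) × 29.4 × e^(−0.321×1.015) = 0.2528 × 29.4 × 0.7220 = 5.365 mg/L.
Minimum DO = C_s − D_c = 10.3 − 5.365 = 4.935 mg/L.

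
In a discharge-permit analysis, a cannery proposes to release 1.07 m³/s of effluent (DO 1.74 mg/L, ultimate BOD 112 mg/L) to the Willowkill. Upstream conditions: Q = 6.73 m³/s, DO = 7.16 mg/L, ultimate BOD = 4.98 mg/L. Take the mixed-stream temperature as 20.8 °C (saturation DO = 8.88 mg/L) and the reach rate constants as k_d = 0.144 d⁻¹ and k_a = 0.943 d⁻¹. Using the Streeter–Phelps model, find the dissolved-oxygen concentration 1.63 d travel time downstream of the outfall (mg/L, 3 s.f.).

Mixed DO = (6.73×7.16 + 1.07×1.74)/(6.73+1.07) = 50.05/7.800 = 6.416 mg/L.
Mixed L₀ = (6.73×4.98 + 1.07×112)/(7.800) = 153.4/7.800 = 19.66 mg/L.
Initial deficit D₀ = C_s − DO₀ = 8.88 − 6.416 = 2.464 mg/L.
D(1.63) = [0.144×19.66/(0.943−0.144)](e^(−0.144×1.63) − e^(−0.943×1.63)) + 2.464 e^(−0.943×1.63)
= 3.543 × (0.7908 − 0.2150) + 2.464 × 0.2150 = 2.570 mg/L.
DO = 8.88 − 2.570 = 6.310 mg/L.

DO ≈ 6.31 mg/L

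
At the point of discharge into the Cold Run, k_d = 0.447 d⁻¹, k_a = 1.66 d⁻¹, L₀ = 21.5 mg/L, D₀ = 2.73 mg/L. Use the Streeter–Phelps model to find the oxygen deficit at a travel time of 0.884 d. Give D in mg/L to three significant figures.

D ≈ 4.14 mg/L

k_d L₀/(k_a−k_d) = 0.447×21.5/(1.66−0.447) = 9.611/1.213 = 7.923 mg/L.
e^(−k_d t) = e^(−0.447×0.8840) = 0.6736; e^(−k_a t) = e^(−1.66×0.8840) = 0.2305.
D = 7.923 × (0.6736 − 0.2305) + 2.73 × 0.2305 = 3.510 + 0.6293 = 4.140 mg/L.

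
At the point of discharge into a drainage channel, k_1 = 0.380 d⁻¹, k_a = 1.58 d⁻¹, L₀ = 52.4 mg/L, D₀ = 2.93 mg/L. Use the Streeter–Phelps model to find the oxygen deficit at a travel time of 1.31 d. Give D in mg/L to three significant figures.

D ≈ 8.36 mg/L

k_1 L₀/(k_a−k_1) = 0.380×52.4/(1.58−0.380) = 19.91/1.200 = 16.59 mg/L.
e^(−k_1 t) = e^(−0.380×1.310) = 0.6079; e^(−k_a t) = e^(−1.58×1.310) = 0.1262.
D = 16.59 × (0.6079 − 0.1262) + 2.93 × 0.1262 = 7.992 + 0.3698 = 8.362 mg/L.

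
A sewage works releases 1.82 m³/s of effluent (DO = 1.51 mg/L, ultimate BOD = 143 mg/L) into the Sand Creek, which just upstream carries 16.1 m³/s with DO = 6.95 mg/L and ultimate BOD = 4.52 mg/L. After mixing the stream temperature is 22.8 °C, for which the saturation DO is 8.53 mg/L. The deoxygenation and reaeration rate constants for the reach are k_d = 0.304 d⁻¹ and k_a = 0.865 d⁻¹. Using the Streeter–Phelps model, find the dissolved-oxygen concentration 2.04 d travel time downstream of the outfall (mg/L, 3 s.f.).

DO ≈ 4.47 mg/L

Mixed DO = (16.1×6.95 + 1.82×1.51)/(16.1+1.82) = 114.6/17.92 = 6.397 mg/L.
Mixed L₀ = (16.1×4.52 + 1.82×143)/(17.92) = 333.0/17.92 = 18.58 mg/L.
Initial deficit D₀ = C_s − DO₀ = 8.53 − 6.397 = 2.132 mg/L.
D(2.04) = [0.304×18.58/(0.865−0.304)](e^(−0.304×2.04) − e^(−0.865×2.04)) + 2.132 e^(−0.865×2.04)
= 10.07 × (0.5379 − 0.1713) + 2.132 × 0.1713 = 4.057 mg/L.
DO = 8.53 − 4.057 = 4.473 mg/L.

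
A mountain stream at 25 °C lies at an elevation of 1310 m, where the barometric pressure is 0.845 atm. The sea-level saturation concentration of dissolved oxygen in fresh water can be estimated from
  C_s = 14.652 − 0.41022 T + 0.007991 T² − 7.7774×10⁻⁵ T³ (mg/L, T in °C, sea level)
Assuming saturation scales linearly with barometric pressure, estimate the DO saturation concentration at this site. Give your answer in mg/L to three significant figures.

C_s ≈ 6.91 mg/L

At sea level: C_s = 14.652 − 0.41022×25 + 0.007991×25² − 7.7774×10⁻⁵×25³ = 8.176 mg/L.
Pressure correction: C_s' = 8.176 × 0.845 = 6.908 mg/L.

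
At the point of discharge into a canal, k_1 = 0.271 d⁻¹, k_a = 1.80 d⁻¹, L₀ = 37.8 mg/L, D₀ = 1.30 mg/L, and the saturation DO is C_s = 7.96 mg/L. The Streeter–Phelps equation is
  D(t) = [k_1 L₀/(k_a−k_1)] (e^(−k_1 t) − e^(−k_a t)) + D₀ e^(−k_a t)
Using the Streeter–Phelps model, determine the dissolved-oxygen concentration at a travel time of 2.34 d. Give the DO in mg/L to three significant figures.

DO ≈ 4.49 mg/L

k_1 L₀/(k_a−k_1) = 0.271×37.8/(1.80−0.271) = 10.24/1.529 = 6.700 mg/L.
e^(−k_1 t) = e^(−0.271×2.340) = 0.5304; e^(−k_a t) = e^(−1.80×2.340) = 0.01482.
D = 6.700 × (0.5304 − 0.01482) + 1.30 × 0.01482 = 3.454 + 0.01926 = 3.473 mg/L.
DO = C_s − D = 7.96 − 3.473 = 4.487 mg/L.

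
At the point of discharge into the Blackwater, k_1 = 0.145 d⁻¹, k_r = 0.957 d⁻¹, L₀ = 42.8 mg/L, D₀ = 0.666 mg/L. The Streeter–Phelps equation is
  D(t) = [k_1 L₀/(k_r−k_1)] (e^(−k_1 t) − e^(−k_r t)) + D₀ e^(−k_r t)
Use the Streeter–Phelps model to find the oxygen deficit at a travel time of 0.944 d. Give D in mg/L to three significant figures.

k_1 L₀/(k_r−k_1) = 0.145×42.8/(0.957−0.145) = 6.206/0.8120 = 7.643 mg/L.
e^(−k_1 t) = e^(−0.145×0.9440) = 0.8721; e^(−k_r t) = e^(−0.957×0.9440) = 0.4052.
D = 7.643 × (0.8721 − 0.4052) + 0.666 × 0.4052 = 3.568 + 0.2699 = 3.838 mg/L.

D ≈ 3.84 mg/L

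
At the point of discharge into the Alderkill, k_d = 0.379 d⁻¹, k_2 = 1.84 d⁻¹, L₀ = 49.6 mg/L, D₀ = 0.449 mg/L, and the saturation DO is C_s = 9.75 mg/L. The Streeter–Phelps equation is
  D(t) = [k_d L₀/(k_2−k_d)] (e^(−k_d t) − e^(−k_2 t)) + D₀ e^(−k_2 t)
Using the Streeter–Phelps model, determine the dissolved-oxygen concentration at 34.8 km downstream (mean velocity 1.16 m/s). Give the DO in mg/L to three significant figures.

Travel time t = x/v = 34.8 km / (1.16 m/s) = 34800 m / 1.16 m/s = 30000 s = 0.3472 d.
k_d L₀/(k_2−k_d) = 0.379×49.6/(1.84−0.379) = 18.80/1.461 = 12.87 mg/L.
e^(−k_d t) = e^(−0.379×0.3472) = 0.8767; e^(−k_2 t) = e^(−1.84×0.3472) = 0.5279.
D = 12.87 × (0.8767 − 0.5279) + 0.449 × 0.5279 = 4.488 + 0.2370 = 4.725 mg/L.
DO = C_s − D = 9.75 − 4.725 = 5.025 mg/L.

DO ≈ 5.02 mg/L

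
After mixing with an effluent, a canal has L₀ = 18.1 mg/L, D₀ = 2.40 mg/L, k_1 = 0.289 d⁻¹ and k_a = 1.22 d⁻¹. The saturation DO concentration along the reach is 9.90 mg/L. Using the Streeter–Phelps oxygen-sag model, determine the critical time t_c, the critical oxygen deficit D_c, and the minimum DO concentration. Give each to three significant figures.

t_c ≈ 0.948 d; D_c ≈ 3.26 mg/L; min DO ≈ 6.64 mg/L

t_c = [1/(k_a−k_1)] ln[(k_a/k_1)(1 − D₀(k_a−k_1)/(k_1 L₀))]
= [1/(1.22−0.289)] ln[(1.22/0.289)(1 − 2.40×0.9310/(0.289×18.1))]
= (1/0.9310) ln[4.221 × 0.5728] = 1.074 × ln(2.418) = 1.074 × 0.8830 = 0.9485 d.
L(t_c) = L₀ e^(−k_1 t_c) = 18.1 × 0.7602 = 13.76 mg/L, and at the critical point k_a D_c = k_1 L, so D_c = (0.289/1.22) × 13.76 = 3.260 mg/L.
Minimum DO = C_s − D_c = 9.90 − 3.260 = 6.640 mg/L.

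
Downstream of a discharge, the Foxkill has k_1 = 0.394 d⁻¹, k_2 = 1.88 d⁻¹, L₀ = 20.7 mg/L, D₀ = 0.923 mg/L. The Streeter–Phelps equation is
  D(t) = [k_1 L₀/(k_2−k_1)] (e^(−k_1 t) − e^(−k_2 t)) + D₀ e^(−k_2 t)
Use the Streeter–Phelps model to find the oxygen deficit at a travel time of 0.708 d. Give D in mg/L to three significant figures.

k_1 L₀/(k_2−k_1) = 0.394×20.7/(1.88−0.394) = 8.156/1.486 = 5.488 mg/L.
e^(−k_1 t) = e^(−0.394×0.7080) = 0.7566; e^(−k_2 t) = e^(−1.88×0.7080) = 0.2642.
D = 5.488 × (0.7566 − 0.2642) + 0.923 × 0.2642 = 2.702 + 0.2439 = 2.946 mg/L.

D ≈ 2.95 mg/L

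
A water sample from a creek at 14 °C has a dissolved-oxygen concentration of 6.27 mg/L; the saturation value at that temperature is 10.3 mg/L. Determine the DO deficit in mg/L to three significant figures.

D ≈ 4.03 mg/L

D = C_s − C = 10.3 − 6.27 = 4.03 mg/L.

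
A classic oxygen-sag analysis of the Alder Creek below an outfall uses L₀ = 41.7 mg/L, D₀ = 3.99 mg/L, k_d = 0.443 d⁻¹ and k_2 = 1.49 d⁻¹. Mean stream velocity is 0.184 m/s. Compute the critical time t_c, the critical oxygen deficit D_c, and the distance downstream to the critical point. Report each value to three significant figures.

With k_2/k_d = 3.363 and 1 − D₀(k_2−k_d)/(k_d L₀) = 0.7739,
t_c = ln(3.363 × 0.7739) / (1.49 − 0.443) = ln(2.603) / 1.047 = 0.9566/1.047 = 0.9137 d.
L(t_c) = L₀ e^(−k_d t_c) = 41.7 × 0.6671 = 27.82 mg/L, and at the critical point k_2 D_c = k_d L, so D_c = (0.443/1.49) × 27.82 = 8.271 mg/L.
x_c = v t_c = 0.184 m/s × 0.9137 d × 86400 s/d = 14520 m ≈ 14.5 km.

t_c ≈ 0.914 d; D_c ≈ 8.27 mg/L; x_c ≈ 14.5 km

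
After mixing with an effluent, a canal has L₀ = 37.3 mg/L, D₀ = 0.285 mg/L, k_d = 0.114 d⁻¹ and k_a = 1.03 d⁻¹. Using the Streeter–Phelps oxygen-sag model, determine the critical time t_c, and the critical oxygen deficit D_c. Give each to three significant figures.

t_c ≈ 2.33 d; D_c ≈ 3.16 mg/L

At the critical point dD/dt = 0, so k_d L₀ e^(−k_d t) = k_a D. Substituting D(t) from the Streeter–Phelps equation and solving for t gives
t_c = ln[(k_a/k_d)(1 − D₀(k_a−k_d)/(k_d L₀))] / (k_a−k_d).
Here k_a−k_d = 0.9160 d⁻¹ and 1 − D₀(k_a−k_d)/(k_d L₀) = 1 − 0.285×0.9160/(0.114×37.3) = 0.9386, so
t_c = ln(9.035 × 0.9386) / 0.9160 = 2.138 / 0.9160 = 2.334 d.
D_c = (k_d/k_a) L₀ e^(−k_d t_c) = (0.114/1.03) × 37.3 × e^(−0.114×2.334) = 0.1107 × 37.3 × 0.7664 = 3.164 mg/L.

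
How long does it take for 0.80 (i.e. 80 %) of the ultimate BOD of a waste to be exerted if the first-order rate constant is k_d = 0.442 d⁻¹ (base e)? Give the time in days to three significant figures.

y/L₀ = 1 − e^(−k_d t) = 0.80 ⇒ e^(−k_d t) = 0.200
t = −ln(0.200) / 0.442 = 1.609 / 0.442 = 3.641 d.

t ≈ 3.64 d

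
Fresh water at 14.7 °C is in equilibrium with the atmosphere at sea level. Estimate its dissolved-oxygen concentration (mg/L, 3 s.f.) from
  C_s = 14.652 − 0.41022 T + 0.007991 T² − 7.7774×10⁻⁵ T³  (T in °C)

C_s ≈ 10.1 mg/L

C_s = 14.652 − 0.41022×14.7 + 0.007991×14.7² − 7.7774×10⁻⁵×14.7³ = 10.10 mg/L.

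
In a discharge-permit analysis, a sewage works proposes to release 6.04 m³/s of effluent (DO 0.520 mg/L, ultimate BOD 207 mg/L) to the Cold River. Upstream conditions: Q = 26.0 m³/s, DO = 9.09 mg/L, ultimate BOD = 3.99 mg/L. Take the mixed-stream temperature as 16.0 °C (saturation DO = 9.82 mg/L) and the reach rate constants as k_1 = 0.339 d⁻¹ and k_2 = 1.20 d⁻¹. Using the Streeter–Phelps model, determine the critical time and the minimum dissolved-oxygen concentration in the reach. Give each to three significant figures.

t_c ≈ 1.29 d; minimum DO ≈ 2.11 mg/L

Mixed DO = (26.0×9.09 + 6.04×0.520)/(26.0+6.04) = 239.5/32.04 = 7.474 mg/L.
Mixed L₀ = (26.0×3.99 + 6.04×207)/(32.04) = 1354/32.04 = 42.26 mg/L.
Initial deficit D₀ = C_s − DO₀ = 9.82 − 7.474 = 2.346 mg/L.
t_c = (1/0.8610) ln[(1.20/0.339)(1 − 2.346×0.8610/(0.339×42.26))] = 1.161 × ln(3.041) = 1.292 d.
D_c = (0.339/1.20) × 42.26 × e^(−0.339×1.292) = 0.2825 × 42.26 × 0.6454 = 7.705 mg/L.
Minimum DO = 9.82 − 7.705 = 2.115 mg/L.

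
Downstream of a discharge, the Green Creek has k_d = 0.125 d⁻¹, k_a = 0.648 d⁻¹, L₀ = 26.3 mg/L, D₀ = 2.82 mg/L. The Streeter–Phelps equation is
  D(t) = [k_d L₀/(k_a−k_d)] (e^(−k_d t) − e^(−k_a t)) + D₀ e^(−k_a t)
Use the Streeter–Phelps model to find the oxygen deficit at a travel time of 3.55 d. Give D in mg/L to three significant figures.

D ≈ 3.69 mg/L

k_d L₀/(k_a−k_d) = 0.125×26.3/(0.648−0.125) = 3.288/0.5230 = 6.286 mg/L.
e^(−k_d t) = e^(−0.125×3.550) = 0.6416; e^(−k_a t) = e^(−0.648×3.550) = 0.1002.
D = 6.286 × (0.6416 − 0.1002) + 2.82 × 0.1002 = 3.403 + 0.2826 = 3.686 mg/L.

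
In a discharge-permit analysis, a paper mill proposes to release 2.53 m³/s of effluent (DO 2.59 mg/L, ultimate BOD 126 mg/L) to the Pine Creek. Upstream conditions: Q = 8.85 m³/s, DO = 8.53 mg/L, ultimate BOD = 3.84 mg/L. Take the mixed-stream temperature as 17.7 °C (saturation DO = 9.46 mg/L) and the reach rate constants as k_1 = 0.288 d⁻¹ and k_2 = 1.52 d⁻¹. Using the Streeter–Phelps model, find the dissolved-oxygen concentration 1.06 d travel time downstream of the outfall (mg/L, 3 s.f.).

DO ≈ 5.12 mg/L

Mixed DO = (8.85×8.53 + 2.53×2.59)/(8.85+2.53) = 82.04/11.38 = 7.209 mg/L.
Mixed L₀ = (8.85×3.84 + 2.53×126)/(11.38) = 352.8/11.38 = 31.00 mg/L.
Initial deficit D₀ = C_s − DO₀ = 9.46 − 7.209 = 2.251 mg/L.
D(1.06) = [0.288×31.00/(1.52−0.288)](e^(−0.288×1.06) − e^(−1.52×1.06)) + 2.251 e^(−1.52×1.06)
= 7.246 × (0.7369 − 0.1996) + 2.251 × 0.1996 = 4.343 mg/L.
DO = 9.46 − 4.343 = 5.117 mg/L.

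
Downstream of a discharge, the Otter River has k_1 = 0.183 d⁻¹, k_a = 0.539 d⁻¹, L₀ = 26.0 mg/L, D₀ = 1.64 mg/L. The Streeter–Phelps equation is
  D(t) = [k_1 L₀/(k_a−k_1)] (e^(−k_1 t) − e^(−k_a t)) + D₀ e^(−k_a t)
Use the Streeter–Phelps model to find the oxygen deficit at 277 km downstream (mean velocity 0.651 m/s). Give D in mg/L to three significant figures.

D ≈ 4.60 mg/L

Travel time t = x/v = 277 km / (0.651 m/s) = 277000 m / 0.651 m/s = 425500 s = 4.925 d.
k_1 L₀/(k_a−k_1) = 0.183×26.0/(0.539−0.183) = 4.758/0.3560 = 13.37 mg/L.
e^(−k_1 t) = e^(−0.183×4.925) = 0.4061; e^(−k_a t) = e^(−0.539×4.925) = 0.07034.
D = 13.37 × (0.4061 − 0.07034) + 1.64 × 0.07034 = 4.487 + 0.1154 = 4.602 mg/L.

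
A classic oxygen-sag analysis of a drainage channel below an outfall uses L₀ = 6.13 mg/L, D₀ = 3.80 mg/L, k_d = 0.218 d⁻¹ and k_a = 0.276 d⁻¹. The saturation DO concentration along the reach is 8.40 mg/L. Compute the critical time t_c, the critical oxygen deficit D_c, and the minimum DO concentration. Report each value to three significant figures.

At the critical point dD/dt = 0, so k_d L₀ e^(−k_d t) = k_a D. Substituting D(t) from the Streeter–Phelps equation and solving for t gives
t_c = ln[(k_a/k_d)(1 − D₀(k_a−k_d)/(k_d L₀))] / (k_a−k_d).
Here k_a−k_d = 0.05800 d⁻¹ and 1 − D₀(k_a−k_d)/(k_d L₀) = 1 − 3.80×0.05800/(0.218×6.13) = 0.8351, so
t_c = ln(1.266 × 0.8351) / 0.05800 = 0.05567 / 0.05800 = 0.9598 d.
L(t_c) = L₀ e^(−k_d t_c) = 6.13 × 0.8112 = 4.973 mg/L, and at the critical point k_a D_c = k_d L, so D_c = (0.218/0.276) × 4.973 = 3.928 mg/L.
Minimum DO = C_s − D_c = 8.40 − 3.928 = 4.472 mg/L.

t_c ≈ 0.960 d; D_c ≈ 3.93 mg/L; min DO ≈ 4.47 mg/L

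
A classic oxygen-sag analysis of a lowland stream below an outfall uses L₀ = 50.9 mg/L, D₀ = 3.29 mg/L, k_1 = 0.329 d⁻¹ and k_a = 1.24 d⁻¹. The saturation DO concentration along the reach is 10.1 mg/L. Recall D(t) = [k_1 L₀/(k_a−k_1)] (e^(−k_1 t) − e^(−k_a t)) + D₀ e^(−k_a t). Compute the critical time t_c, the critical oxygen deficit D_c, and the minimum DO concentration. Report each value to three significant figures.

t_c ≈ 1.24 d; D_c ≈ 8.98 mg/L; min DO ≈ 1.12 mg/L

t_c = [1/(k_a−k_1)] ln[(k_a/k_1)(1 − D₀(k_a−k_1)/(k_1 L₀))]
= [1/(1.24−0.329)] ln[(1.24/0.329)(1 − 3.29×0.9110/(0.329×50.9))]
= (1/0.9110) ln[3.769 × 0.8210] = 1.098 × ln(3.094) = 1.098 × 1.130 = 1.240 d.
L(t_c) = L₀ e^(−k_1 t_c) = 50.9 × 0.6650 = 33.85 mg/L, and at the critical point k_a D_c = k_1 L, so D_c = (0.329/1.24) × 33.85 = 8.981 mg/L.
Minimum DO = C_s − D_c = 10.1 − 8.981 = 1.119 mg/L.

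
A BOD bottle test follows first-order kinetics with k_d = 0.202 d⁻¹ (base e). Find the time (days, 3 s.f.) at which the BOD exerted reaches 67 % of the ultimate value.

y/L₀ = 1 − e^(−k_d t) = 0.67 ⇒ e^(−k_d t) = 0.330
t = −ln(0.330) / 0.202 = 1.109 / 0.202 = 5.488 d.

t ≈ 5.49 d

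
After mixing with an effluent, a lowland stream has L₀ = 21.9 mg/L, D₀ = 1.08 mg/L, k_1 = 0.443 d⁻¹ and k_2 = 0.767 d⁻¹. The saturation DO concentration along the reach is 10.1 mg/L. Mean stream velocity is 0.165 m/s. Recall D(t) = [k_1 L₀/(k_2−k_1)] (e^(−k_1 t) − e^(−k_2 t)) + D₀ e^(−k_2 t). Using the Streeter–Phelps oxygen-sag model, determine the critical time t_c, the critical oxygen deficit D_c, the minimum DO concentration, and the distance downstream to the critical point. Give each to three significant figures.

t_c ≈ 1.58 d; D_c ≈ 6.28 mg/L; min DO ≈ 3.82 mg/L; x_c ≈ 22.5 km

With k_2/k_1 = 1.731 and 1 − D₀(k_2−k_1)/(k_1 L₀) = 0.9639,
t_c = ln(1.731 × 0.9639) / (0.767 − 0.443) = ln(1.669) / 0.3240 = 0.5122/0.3240 = 1.581 d.
L(t_c) = L₀ e^(−k_1 t_c) = 21.9 × 0.4964 = 10.87 mg/L, and at the critical point k_2 D_c = k_1 L, so D_c = (0.443/0.767) × 10.87 = 6.279 mg/L.
Minimum DO = C_s − D_c = 10.1 − 6.279 = 3.821 mg/L.
x_c = v t_c = 0.165 m/s × 1.581 d × 86400 s/d = 22540 m ≈ 22.5 km.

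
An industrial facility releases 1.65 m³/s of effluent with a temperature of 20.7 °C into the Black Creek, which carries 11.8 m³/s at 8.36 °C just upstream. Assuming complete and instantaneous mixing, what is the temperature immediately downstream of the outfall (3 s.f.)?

9.87 °C

Flow-weighted mixing: C = (Q_r C_r + Q_w C_w)/(Q_r + Q_w)
= (11.8×8.36 + 1.65×20.7)/(11.8 + 1.65) = 132.8/13.45 = 9.874 °C.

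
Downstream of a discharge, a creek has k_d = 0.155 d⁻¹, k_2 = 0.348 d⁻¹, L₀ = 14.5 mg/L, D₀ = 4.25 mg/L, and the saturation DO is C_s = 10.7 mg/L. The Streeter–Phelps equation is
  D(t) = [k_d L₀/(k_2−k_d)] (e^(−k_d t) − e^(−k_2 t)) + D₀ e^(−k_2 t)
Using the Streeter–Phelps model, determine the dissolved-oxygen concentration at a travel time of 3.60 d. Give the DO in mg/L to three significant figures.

DO ≈ 6.15 mg/L

k_d L₀/(k_2−k_d) = 0.155×14.5/(0.348−0.155) = 2.248/0.1930 = 11.65 mg/L.
e^(−k_d t) = e^(−0.155×3.600) = 0.5724; e^(−k_2 t) = e^(−0.348×3.600) = 0.2857.
D = 11.65 × (0.5724 − 0.2857) + 4.25 × 0.2857 = 3.338 + 1.214 = 4.552 mg/L.
DO = C_s − D = 10.7 − 4.552 = 6.148 mg/L.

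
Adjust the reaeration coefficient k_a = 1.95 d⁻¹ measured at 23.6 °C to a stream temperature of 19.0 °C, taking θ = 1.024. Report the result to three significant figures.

k_a ≈ 1.75 d⁻¹

k_a(T₂) = k_a(T₁) · θ^(T₂−T₁) = 1.95 × 1.024^(19.0−23.6)
= 1.95 × 1.024^-4.60 = 1.95 × 0.8966 = 1.748 d⁻¹.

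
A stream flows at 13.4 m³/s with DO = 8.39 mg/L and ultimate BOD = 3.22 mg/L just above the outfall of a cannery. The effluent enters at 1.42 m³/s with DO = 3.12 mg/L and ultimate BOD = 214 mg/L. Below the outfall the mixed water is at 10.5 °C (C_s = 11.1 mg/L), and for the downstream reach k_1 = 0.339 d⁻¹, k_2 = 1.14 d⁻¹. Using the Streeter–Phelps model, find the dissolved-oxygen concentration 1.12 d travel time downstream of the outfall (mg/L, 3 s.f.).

DO ≈ 6.19 mg/L

Mixed DO = (13.4×8.39 + 1.42×3.12)/(13.4+1.42) = 116.9/14.82 = 7.885 mg/L.
Mixed L₀ = (13.4×3.22 + 1.42×214)/(14.82) = 347.0/14.82 = 23.42 mg/L.
Initial deficit D₀ = C_s − DO₀ = 11.1 − 7.885 = 3.215 mg/L.
D(1.12) = [0.339×23.42/(1.14−0.339)](e^(−0.339×1.12) − e^(−1.14×1.12)) + 3.215 e^(−1.14×1.12)
= 9.910 × (0.6841 − 0.2789) + 3.215 × 0.2789 = 4.912 mg/L.
DO = 11.1 − 4.912 = 6.188 mg/L.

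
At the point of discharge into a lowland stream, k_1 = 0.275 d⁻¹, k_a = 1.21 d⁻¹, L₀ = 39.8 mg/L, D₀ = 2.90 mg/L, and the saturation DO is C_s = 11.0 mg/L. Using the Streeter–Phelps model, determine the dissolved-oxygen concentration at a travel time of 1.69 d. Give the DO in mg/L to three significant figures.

k_1 L₀/(k_a−k_1) = 0.275×39.8/(1.21−0.275) = 10.95/0.9350 = 11.71 mg/L.
e^(−k_1 t) = e^(−0.275×1.690) = 0.6283; e^(−k_a t) = e^(−1.21×1.690) = 0.1294.
D = 11.71 × (0.6283 − 0.1294) + 2.90 × 0.1294 = 5.840 + 0.3752 = 6.215 mg/L.
DO = C_s − D = 11.0 − 6.215 = 4.785 mg/L.

DO ≈ 4.78 mg/L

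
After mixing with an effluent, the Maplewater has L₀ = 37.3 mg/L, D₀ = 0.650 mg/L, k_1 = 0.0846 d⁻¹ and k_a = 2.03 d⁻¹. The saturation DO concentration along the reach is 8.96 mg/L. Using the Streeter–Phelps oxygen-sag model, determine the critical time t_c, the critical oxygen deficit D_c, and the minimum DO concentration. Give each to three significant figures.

At the critical point dD/dt = 0, so k_1 L₀ e^(−k_1 t) = k_a D. Substituting D(t) from the Streeter–Phelps equation and solving for t gives
t_c = ln[(k_a/k_1)(1 − D₀(k_a−k_1)/(k_1 L₀))] / (k_a−k_1).
Here k_a−k_1 = 1.945 d⁻¹ and 1 − D₀(k_a−k_1)/(k_1 L₀) = 1 − 0.650×1.945/(0.0846×37.3) = 0.5993, so
t_c = ln(24.00 × 0.5993) / 1.945 = 2.666 / 1.945 = 1.370 d.
D_c = (k_1/k_a) L₀ e^(−k_1 t_c) = (0.0846/2.03) × 37.3 × e^(−0.0846×1.370) = 0.04167 × 37.3 × 0.8905 = 1.384 mg/L.
Minimum DO = C_s − D_c = 8.96 − 1.384 = 7.576 mg/L.

t_c ≈ 1.37 d; D_c ≈ 1.38 mg/L; min DO ≈ 7.58 mg/L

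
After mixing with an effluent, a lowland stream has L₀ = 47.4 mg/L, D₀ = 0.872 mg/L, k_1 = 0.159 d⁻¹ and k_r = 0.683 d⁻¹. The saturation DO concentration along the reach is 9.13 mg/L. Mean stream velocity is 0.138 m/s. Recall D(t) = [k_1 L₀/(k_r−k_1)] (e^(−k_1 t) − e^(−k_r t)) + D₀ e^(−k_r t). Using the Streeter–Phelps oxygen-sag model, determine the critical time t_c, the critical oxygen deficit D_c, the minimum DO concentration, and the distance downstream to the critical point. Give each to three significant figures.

t_c = [1/(k_r−k_1)] ln[(k_r/k_1)(1 − D₀(k_r−k_1)/(k_1 L₀))]
= [1/(0.683−0.159)] ln[(0.683/0.159)(1 − 0.872×0.5240/(0.159×47.4))]
= (1/0.5240) ln[4.296 × 0.9394] = 1.908 × ln(4.035) = 1.908 × 1.395 = 2.662 d.
D_c = (k_1/k_r) L₀ e^(−k_1 t_c) = (0.159/0.683) × 47.4 × e^(−0.159×2.662) = 0.2328 × 47.4 × 0.6549 = 7.226 mg/L.
Minimum DO = C_s − D_c = 9.13 − 7.226 = 1.904 mg/L.
x_c = v t_c = 0.138 m/s × 2.662 d × 86400 s/d = 31740 m ≈ 31.7 km.

t_c ≈ 2.66 d; D_c ≈ 7.23 mg/L; min DO ≈ 1.90 mg/L; x_c ≈ 31.7 km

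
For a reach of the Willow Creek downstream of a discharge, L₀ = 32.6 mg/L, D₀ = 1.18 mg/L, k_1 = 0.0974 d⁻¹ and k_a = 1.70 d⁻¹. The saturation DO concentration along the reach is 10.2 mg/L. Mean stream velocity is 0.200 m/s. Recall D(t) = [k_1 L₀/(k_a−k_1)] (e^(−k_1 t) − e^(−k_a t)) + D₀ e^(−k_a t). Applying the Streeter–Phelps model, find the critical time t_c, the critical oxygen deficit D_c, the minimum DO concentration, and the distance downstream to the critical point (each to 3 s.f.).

t_c ≈ 1.22 d; D_c ≈ 1.66 mg/L; min DO ≈ 8.54 mg/L; x_c ≈ 21.1 km

With k_a/k_1 = 17.45 and 1 − D₀(k_a−k_1)/(k_1 L₀) = 0.4044,
t_c = ln(17.45 × 0.4044) / (1.70 − 0.0974) = ln(7.059) / 1.603 = 1.954/1.603 = 1.219 d.
L(t_c) = L₀ e^(−k_1 t_c) = 32.6 × 0.8880 = 28.95 mg/L, and at the critical point k_a D_c = k_1 L, so D_c = (0.0974/1.70) × 28.95 = 1.659 mg/L.
Minimum DO = C_s − D_c = 10.2 − 1.659 = 8.541 mg/L.
x_c = v t_c = 0.200 m/s × 1.219 d × 86400 s/d = 21070 m ≈ 21.1 km.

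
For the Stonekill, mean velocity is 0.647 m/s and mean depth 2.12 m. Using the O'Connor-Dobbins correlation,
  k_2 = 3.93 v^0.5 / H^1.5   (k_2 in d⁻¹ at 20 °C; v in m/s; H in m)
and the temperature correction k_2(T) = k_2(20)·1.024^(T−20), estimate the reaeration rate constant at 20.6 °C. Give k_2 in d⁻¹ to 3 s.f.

k_2 ≈ 1.04 d⁻¹

k_2(20) = 3.93 × 0.647^0.5 / 2.12^1.5 = 3.93 × 0.8044 / 3.087 = 1.024 d⁻¹.
k_2(20.6) = 1.024 × 1.024^(20.6−20) = 1.024 × 1.014 = 1.039 d⁻¹.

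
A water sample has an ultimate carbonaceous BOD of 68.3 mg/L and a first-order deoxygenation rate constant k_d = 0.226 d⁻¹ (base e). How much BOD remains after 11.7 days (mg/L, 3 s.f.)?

L ≈ 4.85 mg/L

L_t = L₀ e^(−k_d t) = 68.3 × e^(−0.226×11.7) = 68.3 × 0.07106 = 4.854 mg/L.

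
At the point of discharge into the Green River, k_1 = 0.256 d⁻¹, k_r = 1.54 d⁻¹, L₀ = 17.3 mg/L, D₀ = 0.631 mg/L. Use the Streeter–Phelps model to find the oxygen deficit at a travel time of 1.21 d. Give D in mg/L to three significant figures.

k_1 L₀/(k_r−k_1) = 0.256×17.3/(1.54−0.256) = 4.429/1.284 = 3.449 mg/L.
e^(−k_1 t) = e^(−0.256×1.210) = 0.7336; e^(−k_r t) = e^(−1.54×1.210) = 0.1551.
D = 3.449 × (0.7336 − 0.1551) + 0.631 × 0.1551 = 1.995 + 0.09790 = 2.093 mg/L.

D ≈ 2.09 mg/L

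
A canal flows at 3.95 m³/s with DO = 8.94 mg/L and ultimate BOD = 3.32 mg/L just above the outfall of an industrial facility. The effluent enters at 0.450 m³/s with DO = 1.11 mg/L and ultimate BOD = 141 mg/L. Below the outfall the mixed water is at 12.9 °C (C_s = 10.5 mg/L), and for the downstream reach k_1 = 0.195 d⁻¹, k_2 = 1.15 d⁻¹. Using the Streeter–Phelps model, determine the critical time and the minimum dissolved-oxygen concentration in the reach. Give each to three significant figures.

Mixed DO = (3.95×8.94 + 0.450×1.11)/(3.95+0.450) = 35.81/4.400 = 8.139 mg/L.
Mixed L₀ = (3.95×3.32 + 0.450×141)/(4.400) = 76.56/4.400 = 17.40 mg/L.
Initial deficit D₀ = C_s − DO₀ = 10.5 − 8.139 = 2.361 mg/L.
t_c = (1/0.9550) ln[(1.15/0.195)(1 − 2.361×0.9550/(0.195×17.40))] = 1.047 × ln(1.979) = 0.7147 d.
D_c = (0.195/1.15) × 17.40 × e^(−0.195×0.7147) = 0.1696 × 17.40 × 0.8699 = 2.567 mg/L.
Minimum DO = 10.5 − 2.567 = 7.933 mg/L.

t_c ≈ 0.715 d; minimum DO ≈ 7.93 mg/L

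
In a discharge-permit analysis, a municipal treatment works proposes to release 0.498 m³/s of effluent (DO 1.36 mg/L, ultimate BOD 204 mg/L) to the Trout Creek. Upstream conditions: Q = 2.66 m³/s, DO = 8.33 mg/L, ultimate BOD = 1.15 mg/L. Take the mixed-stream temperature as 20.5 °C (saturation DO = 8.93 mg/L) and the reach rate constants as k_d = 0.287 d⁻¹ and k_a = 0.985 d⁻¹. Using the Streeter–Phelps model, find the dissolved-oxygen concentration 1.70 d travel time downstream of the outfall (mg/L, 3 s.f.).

Mixed DO = (2.66×8.33 + 0.498×1.36)/(2.66+0.498) = 22.84/3.158 = 7.231 mg/L.
Mixed L₀ = (2.66×1.15 + 0.498×204)/(3.158) = 104.7/3.158 = 33.14 mg/L.
Initial deficit D₀ = C_s − DO₀ = 8.93 − 7.231 = 1.699 mg/L.
D(1.70) = [0.287×33.14/(0.985−0.287)](e^(−0.287×1.70) − e^(−0.985×1.70)) + 1.699 e^(−0.985×1.70)
= 13.63 × (0.6139 − 0.1874) + 1.699 × 0.1874 = 6.130 mg/L.
DO = 8.93 − 6.130 = 2.800 mg/L.

DO ≈ 2.80 mg/L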